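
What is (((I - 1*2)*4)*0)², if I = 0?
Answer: 0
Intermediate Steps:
(((I - 1*2)*4)*0)² = (((0 - 1*2)*4)*0)² = (((0 - 2)*4)*0)² = (-2*4*0)² = (-8*0)² = 0² = 0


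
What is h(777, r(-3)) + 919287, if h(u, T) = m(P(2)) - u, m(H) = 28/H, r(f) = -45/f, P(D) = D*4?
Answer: 1837027/2 ≈ 9.1851e+5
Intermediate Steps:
P(D) = 4*D
h(u, T) = 7/2 - u (h(u, T) = 28/((4*2)) - u = 28/8 - u = 28*(1/8) - u = 7/2 - u)
h(777, r(-3)) + 919287 = (7/2 - 1*777) + 919287 = (7/2 - 777) + 919287 = -1547/2 + 919287 = 1837027/2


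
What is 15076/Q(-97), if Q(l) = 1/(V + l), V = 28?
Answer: -1040244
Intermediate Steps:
Q(l) = 1/(28 + l)
15076/Q(-97) = 15076/(1/(28 - 97)) = 15076/(1/(-69)) = 15076/(-1/69) = 15076*(-69) = -1040244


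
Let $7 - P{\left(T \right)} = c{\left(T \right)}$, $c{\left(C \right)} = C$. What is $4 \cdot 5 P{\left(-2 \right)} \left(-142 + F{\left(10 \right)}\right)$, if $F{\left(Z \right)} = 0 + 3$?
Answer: $-25020$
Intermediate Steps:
$F{\left(Z \right)} = 3$
$P{\left(T \right)} = 7 - T$
$4 \cdot 5 P{\left(-2 \right)} \left(-142 + F{\left(10 \right)}\right) = 4 \cdot 5 \left(7 - -2\right) \left(-142 + 3\right) = 20 \left(7 + 2\right) \left(-139\right) = 20 \cdot 9 \left(-139\right) = 180 \left(-139\right) = -25020$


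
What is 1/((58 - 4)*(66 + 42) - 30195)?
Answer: -1/24363 ≈ -4.1046e-5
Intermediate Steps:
1/((58 - 4)*(66 + 42) - 30195) = 1/(54*108 - 30195) = 1/(5832 - 30195) = 1/(-24363) = -1/24363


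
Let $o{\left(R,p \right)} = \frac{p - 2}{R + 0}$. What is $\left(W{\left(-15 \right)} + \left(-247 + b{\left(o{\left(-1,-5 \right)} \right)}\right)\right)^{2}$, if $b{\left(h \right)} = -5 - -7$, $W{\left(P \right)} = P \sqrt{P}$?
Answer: $56650 + 7350 i \sqrt{15} \approx 56650.0 + 28466.0 i$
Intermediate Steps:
$o{\left(R,p \right)} = \frac{-2 + p}{R}$
$W{\left(P \right)} = P^{\frac{3}{2}}$
$b{\left(h \right)} = 2$ ($b{\left(h \right)} = -5 + 7 = 2$)
$\left(W{\left(-15 \right)} + \left(-247 + b{\left(o{\left(-1,-5 \right)} \right)}\right)\right)^{2} = \left(\left(-15\right)^{\frac{3}{2}} + \left(-247 + 2\right)\right)^{2} = \left(- 15 i \sqrt{15} - 245\right)^{2} = \left(-245 - 15 i \sqrt{15}\right)^{2}$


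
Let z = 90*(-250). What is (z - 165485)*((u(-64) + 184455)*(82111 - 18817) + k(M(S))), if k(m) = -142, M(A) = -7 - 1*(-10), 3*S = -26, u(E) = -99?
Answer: -2193527132708170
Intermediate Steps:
S = -26/3 (S = (⅓)*(-26) = -26/3 ≈ -8.6667)
M(A) = 3 (M(A) = -7 + 10 = 3)
z = -22500
(z - 165485)*((u(-64) + 184455)*(82111 - 18817) + k(M(S))) = (-22500 - 165485)*((-99 + 184455)*(82111 - 18817) - 142) = -187985*(184356*63294 - 142) = -187985*(11668628664 - 142) = -187985*11668628522 = -2193527132708170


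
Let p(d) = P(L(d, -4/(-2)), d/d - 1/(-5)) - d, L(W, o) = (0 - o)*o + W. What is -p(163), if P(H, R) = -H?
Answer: 322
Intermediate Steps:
L(W, o) = W - o² (L(W, o) = (-o)*o + W = -o² + W = W - o²)
p(d) = 4 - 2*d (p(d) = -(d - (-4/(-2))²) - d = -(d - (-4*(-½))²) - d = -(d - 1*2²) - d = -(d - 1*4) - d = -(d - 4) - d = -(-4 + d) - d = (4 - d) - d = 4 - 2*d)
-p(163) = -(4 - 2*163) = -(4 - 326) = -1*(-322) = 322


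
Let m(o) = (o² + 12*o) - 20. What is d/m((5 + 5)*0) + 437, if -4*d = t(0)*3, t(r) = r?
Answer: 437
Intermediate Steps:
d = 0 (d = -0*3 = -¼*0 = 0)
m(o) = -20 + o² + 12*o
d/m((5 + 5)*0) + 437 = 0/(-20 + ((5 + 5)*0)² + 12*((5 + 5)*0)) + 437 = 0/(-20 + (10*0)² + 12*(10*0)) + 437 = 0/(-20 + 0² + 12*0) + 437 = 0/(-20 + 0 + 0) + 437 = 0/(-20) + 437 = 0*(-1/20) + 437 = 0 + 437 = 437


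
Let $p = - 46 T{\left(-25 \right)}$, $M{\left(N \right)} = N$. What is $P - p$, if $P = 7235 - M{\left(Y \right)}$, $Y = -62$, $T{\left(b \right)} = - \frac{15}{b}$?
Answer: $\frac{36623}{5} \approx 7324.6$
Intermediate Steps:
$p = - \frac{138}{5}$ ($p = - 46 \left(- \frac{15}{-25}\right) = - 46 \left(\left(-15\right) \left(- \frac{1}{25}\right)\right) = \left(-46\right) \frac{3}{5} = - \frac{138}{5} \approx -27.6$)
$P = 7297$ ($P = 7235 - -62 = 7235 + 62 = 7297$)
$P - p = 7297 - - \frac{138}{5} = 7297 + \frac{138}{5} = \frac{36623}{5}$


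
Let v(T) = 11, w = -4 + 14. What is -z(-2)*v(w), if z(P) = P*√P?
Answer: 22*I*√2 ≈ 31.113*I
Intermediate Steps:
z(P) = P^(3/2)
w = 10
-z(-2)*v(w) = -(-2)^(3/2)*11 = -(-2*I*√2)*11 = -(-22)*I*√2 = 22*I*√2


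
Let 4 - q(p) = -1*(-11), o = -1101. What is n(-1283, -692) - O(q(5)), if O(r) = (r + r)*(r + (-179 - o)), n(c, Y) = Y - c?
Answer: 13401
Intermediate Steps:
q(p) = -7 (q(p) = 4 - (-1)*(-11) = 4 - 1*11 = 4 - 11 = -7)
O(r) = 2*r*(922 + r) (O(r) = (r + r)*(r + (-179 - 1*(-1101))) = (2*r)*(r + (-179 + 1101)) = (2*r)*(r + 922) = (2*r)*(922 + r) = 2*r*(922 + r))
n(-1283, -692) - O(q(5)) = (-692 - 1*(-1283)) - 2*(-7)*(922 - 7) = (-692 + 1283) - 2*(-7)*915 = 591 - 1*(-12810) = 591 + 12810 = 13401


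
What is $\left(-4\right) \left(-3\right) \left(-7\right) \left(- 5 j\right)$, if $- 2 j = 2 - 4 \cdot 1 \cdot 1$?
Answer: $420$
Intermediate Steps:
$j = 1$ ($j = - \frac{2 - 4 \cdot 1 \cdot 1}{2} = - \frac{2 - 4 \cdot 1}{2} = - \frac{2 - 4}{2} = \left(- \frac{1}{2}\right) \left(-2\right) = 1$)
$\left(-4\right) \left(-3\right) \left(-7\right) \left(- 5 j\right) = \left(-4\right) \left(-3\right) \left(-7\right) \left(\left(-5\right) 1\right) = 12 \left(-7\right) \left(-5\right) = \left(-84\right) \left(-5\right) = 420$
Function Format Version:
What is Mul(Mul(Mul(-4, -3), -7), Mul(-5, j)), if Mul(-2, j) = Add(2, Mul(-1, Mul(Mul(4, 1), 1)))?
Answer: 420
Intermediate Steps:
j = 1 (j = Mul(Rational(-1, 2), Add(2, Mul(-1, Mul(Mul(4, 1), 1)))) = Mul(Rational(-1, 2), Add(2, Mul(-1, Mul(4, 1)))) = Mul(Rational(-1, 2), Add(2, Mul(-1, 4))) = Mul(Rational(-1, 2), Add(2, -4)) = Mul(Rational(-1, 2), -2) = 1)
Mul(Mul(Mul(-4, -3), -7), Mul(-5, j)) = Mul(Mul(Mul(-4, -3), -7), Mul(-5, 1)) = Mul(Mul(12, -7), -5) = Mul(-84, -5) = 420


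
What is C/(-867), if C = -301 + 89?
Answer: 212/867 ≈ 0.24452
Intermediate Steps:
C = -212
C/(-867) = -212/(-867) = -212*(-1/867) = 212/867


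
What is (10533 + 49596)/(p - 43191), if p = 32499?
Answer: -2227/396 ≈ -5.6237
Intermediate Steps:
(10533 + 49596)/(p - 43191) = (10533 + 49596)/(32499 - 43191) = 60129/(-10692) = 60129*(-1/10692) = -2227/396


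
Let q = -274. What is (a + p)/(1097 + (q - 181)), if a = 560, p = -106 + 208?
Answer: 331/321 ≈ 1.0312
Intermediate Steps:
p = 102
(a + p)/(1097 + (q - 181)) = (560 + 102)/(1097 + (-274 - 181)) = 662/(1097 - 455) = 662/642 = 662*(1/642) = 331/321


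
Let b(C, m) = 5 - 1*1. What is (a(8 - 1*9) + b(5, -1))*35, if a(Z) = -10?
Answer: -210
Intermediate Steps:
b(C, m) = 4 (b(C, m) = 5 - 1 = 4)
(a(8 - 1*9) + b(5, -1))*35 = (-10 + 4)*35 = -6*35 = -210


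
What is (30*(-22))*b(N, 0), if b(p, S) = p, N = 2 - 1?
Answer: -660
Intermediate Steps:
N = 1
(30*(-22))*b(N, 0) = (30*(-22))*1 = -660*1 = -660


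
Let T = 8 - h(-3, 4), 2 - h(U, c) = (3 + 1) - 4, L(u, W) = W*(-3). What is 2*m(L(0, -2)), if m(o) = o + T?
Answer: 24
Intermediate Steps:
L(u, W) = -3*W
h(U, c) = 2 (h(U, c) = 2 - ((3 + 1) - 4) = 2 - (4 - 4) = 2 - 1*0 = 2 + 0 = 2)
T = 6 (T = 8 - 1*2 = 8 - 2 = 6)
m(o) = 6 + o (m(o) = o + 6 = 6 + o)
2*m(L(0, -2)) = 2*(6 - 3*(-2)) = 2*(6 + 6) = 2*12 = 24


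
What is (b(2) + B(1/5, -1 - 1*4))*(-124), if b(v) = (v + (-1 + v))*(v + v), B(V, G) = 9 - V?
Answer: -12896/5 ≈ -2579.2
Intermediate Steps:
b(v) = 2*v*(-1 + 2*v) (b(v) = (-1 + 2*v)*(2*v) = 2*v*(-1 + 2*v))
(b(2) + B(1/5, -1 - 1*4))*(-124) = (2*2*(-1 + 2*2) + (9 - 1/5))*(-124) = (2*2*(-1 + 4) + (9 - 1*⅕))*(-124) = (2*2*3 + (9 - ⅕))*(-124) = (12 + 44/5)*(-124) = (104/5)*(-124) = -12896/5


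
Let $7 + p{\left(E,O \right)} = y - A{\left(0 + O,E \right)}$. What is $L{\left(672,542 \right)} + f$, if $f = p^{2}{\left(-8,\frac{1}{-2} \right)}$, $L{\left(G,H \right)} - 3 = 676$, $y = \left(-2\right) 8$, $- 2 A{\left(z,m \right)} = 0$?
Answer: $1208$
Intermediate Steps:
$A{\left(z,m \right)} = 0$ ($A{\left(z,m \right)} = \left(- \frac{1}{2}\right) 0 = 0$)
$y = -16$
$L{\left(G,H \right)} = 679$ ($L{\left(G,H \right)} = 3 + 676 = 679$)
$p{\left(E,O \right)} = -23$ ($p{\left(E,O \right)} = -7 - 16 = -23$)
$f = 529$ ($f = \left(-23\right)^{2} = 529$)
$L{\left(672,542 \right)} + f = 679 + 529 = 1208$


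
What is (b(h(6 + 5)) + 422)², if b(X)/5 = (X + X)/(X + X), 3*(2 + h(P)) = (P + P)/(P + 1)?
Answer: 182329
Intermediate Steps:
h(P) = -2 + 2*P/(3*(1 + P)) (h(P) = -2 + ((P + P)/(P + 1))/3 = -2 + ((2*P)/(1 + P))/3 = -2 + (2*P/(1 + P))/3 = -2 + 2*P/(3*(1 + P)))
b(X) = 5 (b(X) = 5*((X + X)/(X + X)) = 5*((2*X)/((2*X))) = 5*((2*X)*(1/(2*X))) = 5*1 = 5)
(b(h(6 + 5)) + 422)² = (5 + 422)² = 427² = 182329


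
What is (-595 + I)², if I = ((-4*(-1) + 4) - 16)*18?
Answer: 546121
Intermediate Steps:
I = -144 (I = ((4 + 4) - 16)*18 = (8 - 16)*18 = -8*18 = -144)
(-595 + I)² = (-595 - 144)² = (-739)² = 546121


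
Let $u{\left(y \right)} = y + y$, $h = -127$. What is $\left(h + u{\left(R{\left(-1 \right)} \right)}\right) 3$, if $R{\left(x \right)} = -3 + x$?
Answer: $-405$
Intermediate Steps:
$u{\left(y \right)} = 2 y$
$\left(h + u{\left(R{\left(-1 \right)} \right)}\right) 3 = \left(-127 + 2 \left(-3 - 1\right)\right) 3 = \left(-127 + 2 \left(-4\right)\right) 3 = \left(-127 - 8\right) 3 = \left(-135\right) 3 = -405$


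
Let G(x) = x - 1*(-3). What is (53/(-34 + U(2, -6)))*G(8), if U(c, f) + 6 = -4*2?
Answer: -583/48 ≈ -12.146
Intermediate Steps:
G(x) = 3 + x (G(x) = x + 3 = 3 + x)
U(c, f) = -14 (U(c, f) = -6 - 4*2 = -6 - 8 = -14)
(53/(-34 + U(2, -6)))*G(8) = (53/(-34 - 14))*(3 + 8) = (53/(-48))*11 = (53*(-1/48))*11 = -53/48*11 = -583/48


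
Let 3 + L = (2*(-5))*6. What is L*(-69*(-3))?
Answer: -13041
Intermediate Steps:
L = -63 (L = -3 + (2*(-5))*6 = -3 - 10*6 = -3 - 60 = -63)
L*(-69*(-3)) = -(-4347)*(-3) = -63*207 = -13041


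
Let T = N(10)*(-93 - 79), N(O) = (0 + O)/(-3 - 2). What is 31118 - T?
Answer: 30774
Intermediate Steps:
N(O) = -O/5 (N(O) = O/(-5) = O*(-1/5) = -O/5)
T = 344 (T = (-1/5*10)*(-93 - 79) = -2*(-172) = 344)
31118 - T = 31118 - 1*344 = 31118 - 344 = 30774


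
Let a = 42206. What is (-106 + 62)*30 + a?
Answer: 40886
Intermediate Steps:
(-106 + 62)*30 + a = (-106 + 62)*30 + 42206 = -44*30 + 42206 = -1320 + 42206 = 40886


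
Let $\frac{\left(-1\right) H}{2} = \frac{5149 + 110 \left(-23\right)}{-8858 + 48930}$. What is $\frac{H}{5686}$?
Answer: $- \frac{2619}{113924696} \approx -2.2989 \cdot 10^{-5}$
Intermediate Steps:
$H = - \frac{2619}{20036}$ ($H = - 2 \frac{5149 + 110 \left(-23\right)}{-8858 + 48930} = - 2 \frac{5149 - 2530}{40072} = - 2 \cdot 2619 \cdot \frac{1}{40072} = \left(-2\right) \frac{2619}{40072} = - \frac{2619}{20036} \approx -0.13071$)
$\frac{H}{5686} = - \frac{2619}{20036 \cdot 5686} = \left(- \frac{2619}{20036}\right) \frac{1}{5686} = - \frac{2619}{113924696}$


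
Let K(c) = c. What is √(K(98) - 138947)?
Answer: I*√138849 ≈ 372.62*I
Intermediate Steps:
√(K(98) - 138947) = √(98 - 138947) = √(-138849) = I*√138849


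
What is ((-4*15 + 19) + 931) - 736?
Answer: 154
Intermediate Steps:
((-4*15 + 19) + 931) - 736 = ((-60 + 19) + 931) - 736 = (-41 + 931) - 736 = 890 - 736 = 154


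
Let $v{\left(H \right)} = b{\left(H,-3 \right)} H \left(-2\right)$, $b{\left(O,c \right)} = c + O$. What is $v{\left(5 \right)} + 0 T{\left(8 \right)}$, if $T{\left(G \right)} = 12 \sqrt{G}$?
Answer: $-20$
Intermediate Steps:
$b{\left(O,c \right)} = O + c$
$v{\left(H \right)} = - 2 H \left(-3 + H\right)$ ($v{\left(H \right)} = \left(H - 3\right) H \left(-2\right) = \left(-3 + H\right) H \left(-2\right) = H \left(-3 + H\right) \left(-2\right) = - 2 H \left(-3 + H\right)$)
$v{\left(5 \right)} + 0 T{\left(8 \right)} = 2 \cdot 5 \left(3 - 5\right) + 0 \cdot 12 \sqrt{8} = 2 \cdot 5 \left(3 - 5\right) + 0 \cdot 12 \cdot 2 \sqrt{2} = 2 \cdot 5 \left(-2\right) + 0 \cdot 24 \sqrt{2} = -20 + 0 = -20$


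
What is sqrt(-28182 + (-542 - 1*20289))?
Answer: I*sqrt(49013) ≈ 221.39*I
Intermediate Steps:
sqrt(-28182 + (-542 - 1*20289)) = sqrt(-28182 + (-542 - 20289)) = sqrt(-28182 - 20831) = sqrt(-49013) = I*sqrt(49013)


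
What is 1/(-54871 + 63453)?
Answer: 1/8582 ≈ 0.00011652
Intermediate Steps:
1/(-54871 + 63453) = 1/8582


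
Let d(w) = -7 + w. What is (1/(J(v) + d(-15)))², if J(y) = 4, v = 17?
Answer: 1/324 ≈ 0.0030864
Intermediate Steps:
(1/(J(v) + d(-15)))² = (1/(4 + (-7 - 15)))² = (1/(4 - 22))² = (1/(-18))² = (-1/18)² = 1/324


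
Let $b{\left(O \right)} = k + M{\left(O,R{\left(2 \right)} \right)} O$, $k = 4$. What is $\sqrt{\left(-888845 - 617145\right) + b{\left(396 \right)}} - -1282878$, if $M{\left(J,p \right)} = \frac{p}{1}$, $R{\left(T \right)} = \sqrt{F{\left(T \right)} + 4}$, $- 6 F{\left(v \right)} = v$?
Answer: $1282878 + \sqrt{-1505986 + 132 \sqrt{33}} \approx 1.2829 \cdot 10^{6} + 1226.9 i$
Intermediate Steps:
$F{\left(v \right)} = - \frac{v}{6}$
$R{\left(T \right)} = \sqrt{4 - \frac{T}{6}}$ ($R{\left(T \right)} = \sqrt{- \frac{T}{6} + 4} = \sqrt{4 - \frac{T}{6}}$)
$M{\left(J,p \right)} = p$ ($M{\left(J,p \right)} = p 1 = p$)
$b{\left(O \right)} = 4 + \frac{O \sqrt{33}}{3}$ ($b{\left(O \right)} = 4 + \frac{\sqrt{144 - 12}}{6} O = 4 + \frac{\sqrt{132}}{6} O = 4 + \frac{2 \sqrt{33}}{6} O = 4 + \frac{\sqrt{33}}{3} O = 4 + \frac{O \sqrt{33}}{3}$)
$\sqrt{\left(-888845 - 617145\right) + b{\left(396 \right)}} - -1282878 = \sqrt{\left(-888845 - 617145\right) + \left(4 + \frac{1}{3} \cdot 396 \sqrt{33}\right)} - -1282878 = \sqrt{-1505990 + \left(4 + 132 \sqrt{33}\right)} + 1282878 = \sqrt{-1505986 + 132 \sqrt{33}} + 1282878 = 1282878 + \sqrt{-1505986 + 132 \sqrt{33}}$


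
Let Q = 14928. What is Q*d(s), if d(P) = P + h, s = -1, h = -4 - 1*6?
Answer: -164208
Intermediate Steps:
h = -10 (h = -4 - 6 = -10)
d(P) = -10 + P (d(P) = P - 10 = -10 + P)
Q*d(s) = 14928*(-10 - 1) = 14928*(-11) = -164208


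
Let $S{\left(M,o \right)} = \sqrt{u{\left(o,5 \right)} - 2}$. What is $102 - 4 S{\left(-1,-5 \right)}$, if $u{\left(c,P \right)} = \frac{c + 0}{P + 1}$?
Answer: $102 - \frac{2 i \sqrt{102}}{3} \approx 102.0 - 6.733 i$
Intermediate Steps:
$u{\left(c,P \right)} = \frac{c}{1 + P}$
$S{\left(M,o \right)} = \sqrt{-2 + \frac{o}{6}}$ ($S{\left(M,o \right)} = \sqrt{\frac{o}{1 + 5} - 2} = \sqrt{\frac{o}{6} - 2} = \sqrt{-2 + \frac{o}{6}}$)
$102 - 4 S{\left(-1,-5 \right)} = 102 - 4 \frac{\sqrt{-72 + 6 \left(-5\right)}}{6} = 102 - 4 \frac{\sqrt{-72 - 30}}{6} = 102 - 4 \frac{\sqrt{-102}}{6} = 102 - 4 \frac{i \sqrt{102}}{6} = 102 - \frac{2 i \sqrt{102}}{3}$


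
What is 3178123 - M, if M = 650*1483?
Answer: 2214173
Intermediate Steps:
M = 963950
3178123 - M = 3178123 - 1*963950 = 3178123 - 963950 = 2214173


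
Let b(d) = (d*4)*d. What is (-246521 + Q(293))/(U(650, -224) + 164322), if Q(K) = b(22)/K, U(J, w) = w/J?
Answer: -2134030275/1422502694 ≈ -1.5002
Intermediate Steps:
b(d) = 4*d**2 (b(d) = (4*d)*d = 4*d**2)
Q(K) = 1936/K (Q(K) = (4*22**2)/K = (4*484)/K = 1936/K)
(-246521 + Q(293))/(U(650, -224) + 164322) = (-246521 + 1936/293)/(-224/650 + 164322) = (-246521 + 1936*(1/293))/(-224*1/650 + 164322) = (-246521 + 1936/293)/(-112/325 + 164322) = -72228717/(293*53404538/325) = -72228717/293*325/53404538 = -2134030275/1422502694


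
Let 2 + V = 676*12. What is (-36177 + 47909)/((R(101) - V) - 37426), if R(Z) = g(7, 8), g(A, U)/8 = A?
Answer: -2933/11370 ≈ -0.25796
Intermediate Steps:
g(A, U) = 8*A
R(Z) = 56 (R(Z) = 8*7 = 56)
V = 8110 (V = -2 + 676*12 = -2 + 8112 = 8110)
(-36177 + 47909)/((R(101) - V) - 37426) = (-36177 + 47909)/((56 - 1*8110) - 37426) = 11732/((56 - 8110) - 37426) = 11732/(-8054 - 37426) = 11732/(-45480) = 11732*(-1/45480) = -2933/11370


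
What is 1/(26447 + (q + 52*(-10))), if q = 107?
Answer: 1/26034 ≈ 3.8411e-5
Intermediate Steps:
1/(26447 + (q + 52*(-10))) = 1/(26447 + (107 + 52*(-10))) = 1/(26447 + (107 - 520)) = 1/(26447 - 413) = 1/26034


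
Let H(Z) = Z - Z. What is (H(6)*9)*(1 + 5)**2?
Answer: 0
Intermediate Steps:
H(Z) = 0
(H(6)*9)*(1 + 5)**2 = (0*9)*(1 + 5)**2 = 0*6**2 = 0*36 = 0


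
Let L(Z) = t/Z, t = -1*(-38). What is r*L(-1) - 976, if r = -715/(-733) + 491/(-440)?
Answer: -156529003/161260 ≈ -970.66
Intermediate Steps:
t = 38
r = -45303/322520 (r = -715*(-1/733) + 491*(-1/440) = 715/733 - 491/440 = -45303/322520 ≈ -0.14047)
L(Z) = 38/Z
r*L(-1) - 976 = -860757/(161260*(-1)) - 976 = -860757*(-1)/161260 - 976 = -45303/322520*(-38) - 976 = 860757/161260 - 976 = -156529003/161260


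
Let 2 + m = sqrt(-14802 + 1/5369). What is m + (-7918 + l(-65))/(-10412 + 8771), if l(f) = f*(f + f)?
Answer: -3814/1641 + I*sqrt(426684829753)/5369 ≈ -2.3242 + 121.66*I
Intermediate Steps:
l(f) = 2*f**2 (l(f) = f*(2*f) = 2*f**2)
m = -2 + I*sqrt(426684829753)/5369 (m = -2 + sqrt(-14802 + 1/5369) = -2 + sqrt(-79471937/5369) = -2 + I*sqrt(426684829753)/5369 ≈ -2.0 + 121.66*I)
m + (-7918 + l(-65))/(-10412 + 8771) = (-2 + I*sqrt(426684829753)/5369) + (-7918 + 2*(-65)**2)/(-10412 + 8771) = (-2 + I*sqrt(426684829753)/5369) + (-7918 + 2*4225)/(-1641) = (-2 + I*sqrt(426684829753)/5369) + (-7918 + 8450)*(-1/1641) = (-2 + I*sqrt(426684829753)/5369) + 532*(-1/1641) = (-2 + I*sqrt(426684829753)/5369) - 532/1641 = -3814/1641 + I*sqrt(426684829753)/5369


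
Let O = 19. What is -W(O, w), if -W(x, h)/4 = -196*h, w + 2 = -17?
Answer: 14896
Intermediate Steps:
w = -19 (w = -2 - 17 = -19)
W(x, h) = 784*h (W(x, h) = -(-784)*h = 784*h)
-W(O, w) = -784*(-19) = -1*(-14896) = 14896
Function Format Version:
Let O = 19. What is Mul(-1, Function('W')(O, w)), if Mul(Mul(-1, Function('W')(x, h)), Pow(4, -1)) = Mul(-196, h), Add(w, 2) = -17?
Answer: 14896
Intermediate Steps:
w = -19 (w = Add(-2, -17) = -19)
Function('W')(x, h) = Mul(784, h) (Function('W')(x, h) = Mul(-4, Mul(-196, h)) = Mul(784, h))
Mul(-1, Function('W')(O, w)) = Mul(-1, Mul(784, -19)) = Mul(-1, -14896) = 14896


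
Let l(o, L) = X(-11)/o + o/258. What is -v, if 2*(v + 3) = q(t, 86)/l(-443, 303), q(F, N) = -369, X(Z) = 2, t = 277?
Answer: -20496948/196765 ≈ -104.17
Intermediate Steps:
l(o, L) = 2/o + o/258
v = 20496948/196765 (v = -3 + (-369/(2/(-443) + (1/258)*(-443)))/2 = -3 + (-369/(2*(-1/443) - 443/258))/2 = -3 + (-369/(-2/443 - 443/258))/2 = -3 + (-369/(-196765/114294))/2 = -3 + (-369*(-114294/196765))/2 = -3 + (½)*(42174486/196765) = -3 + 21087243/196765 = 20496948/196765 ≈ 104.17)
-v = -1*20496948/196765 = -20496948/196765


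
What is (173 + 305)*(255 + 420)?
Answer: 322650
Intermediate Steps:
(173 + 305)*(255 + 420) = 478*675 = 322650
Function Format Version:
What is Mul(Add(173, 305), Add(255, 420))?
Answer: 322650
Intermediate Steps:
Mul(Add(173, 305), Add(255, 420)) = Mul(478, 675) = 322650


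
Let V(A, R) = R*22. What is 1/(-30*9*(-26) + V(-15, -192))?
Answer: 1/2796 ≈ 0.00035765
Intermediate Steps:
V(A, R) = 22*R
1/(-30*9*(-26) + V(-15, -192)) = 1/(-30*9*(-26) + 22*(-192)) = 1/(-270*(-26) - 4224) = 1/(7020 - 4224) = 1/2796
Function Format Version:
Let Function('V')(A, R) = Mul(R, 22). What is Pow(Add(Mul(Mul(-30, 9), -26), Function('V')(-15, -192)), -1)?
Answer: Rational(1, 2796) ≈ 0.00035765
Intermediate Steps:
Function('V')(A, R) = Mul(22, R)
Pow(Add(Mul(Mul(-30, 9), -26), Function('V')(-15, -192)), -1) = Pow(Add(Mul(Mul(-30, 9), -26), Mul(22, -192)), -1) = Pow(Add(Mul(-270, -26), -4224), -1) = Pow(Add(7020, -4224), -1) = Pow(2796, -1) = Rational(1, 2796)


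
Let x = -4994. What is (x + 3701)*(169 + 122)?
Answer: -376263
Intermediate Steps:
(x + 3701)*(169 + 122) = (-4994 + 3701)*(169 + 122) = -1293*291 = -376263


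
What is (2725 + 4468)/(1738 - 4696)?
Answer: -7193/2958 ≈ -2.4317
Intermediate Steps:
(2725 + 4468)/(1738 - 4696) = 7193/(-2958) = 7193*(-1/2958) = -7193/2958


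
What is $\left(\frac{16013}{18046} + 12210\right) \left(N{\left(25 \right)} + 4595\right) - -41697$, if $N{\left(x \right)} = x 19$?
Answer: $\frac{558982933086}{9023} \approx 6.1951 \cdot 10^{7}$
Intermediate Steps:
$N{\left(x \right)} = 19 x$
$\left(\frac{16013}{18046} + 12210\right) \left(N{\left(25 \right)} + 4595\right) - -41697 = \left(\frac{16013}{18046} + 12210\right) \left(19 \cdot 25 + 4595\right) - -41697 = \left(16013 \cdot \frac{1}{18046} + 12210\right) \left(475 + 4595\right) + 41697 = \left(\frac{16013}{18046} + 12210\right) 5070 + 41697 = \frac{220357673}{18046} \cdot 5070 + 41697 = \frac{558606701055}{9023} + 41697 = \frac{558982933086}{9023}$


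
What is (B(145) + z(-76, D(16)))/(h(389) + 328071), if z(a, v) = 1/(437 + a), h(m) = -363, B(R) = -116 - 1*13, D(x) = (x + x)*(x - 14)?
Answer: -11642/29575647 ≈ -0.00039363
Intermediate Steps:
D(x) = 2*x*(-14 + x) (D(x) = (2*x)*(-14 + x) = 2*x*(-14 + x))
B(R) = -129 (B(R) = -116 - 13 = -129)
(B(145) + z(-76, D(16)))/(h(389) + 328071) = (-129 + 1/(437 - 76))/(-363 + 328071) = (-129 + 1/361)/327708 = (-129 + 1/361)*(1/327708) = -46568/361*1/327708 = -11642/29575647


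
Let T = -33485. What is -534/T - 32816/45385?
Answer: -214921634/303943345 ≈ -0.70711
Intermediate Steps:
-534/T - 32816/45385 = -534/(-33485) - 32816/45385 = -534*(-1/33485) - 32816*1/45385 = 534/33485 - 32816/45385 = -214921634/303943345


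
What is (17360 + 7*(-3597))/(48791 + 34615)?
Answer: -7819/83406 ≈ -0.093746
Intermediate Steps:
(17360 + 7*(-3597))/(48791 + 34615) = (17360 - 25179)/83406 = -7819*1/83406 = -7819/83406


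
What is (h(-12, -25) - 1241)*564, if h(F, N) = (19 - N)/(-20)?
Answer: -3505824/5 ≈ -7.0117e+5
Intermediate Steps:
h(F, N) = -19/20 + N/20 (h(F, N) = (19 - N)*(-1/20) = -19/20 + N/20)
(h(-12, -25) - 1241)*564 = ((-19/20 + (1/20)*(-25)) - 1241)*564 = ((-19/20 - 5/4) - 1241)*564 = (-11/5 - 1241)*564 = -6216/5*564 = -3505824/5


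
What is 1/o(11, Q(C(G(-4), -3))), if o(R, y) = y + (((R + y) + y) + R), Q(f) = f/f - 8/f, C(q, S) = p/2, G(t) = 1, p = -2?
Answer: 1/49 ≈ 0.020408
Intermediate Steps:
C(q, S) = -1 (C(q, S) = -2/2 = -2*½ = -1)
Q(f) = 1 - 8/f
o(R, y) = 2*R + 3*y (o(R, y) = y + ((R + 2*y) + R) = y + (2*R + 2*y) = 2*R + 3*y)
1/o(11, Q(C(G(-4), -3))) = 1/(2*11 + 3*((-8 - 1)/(-1))) = 1/(22 + 3*(-1*(-9))) = 1/(22 + 3*9) = 1/(22 + 27) = 1/49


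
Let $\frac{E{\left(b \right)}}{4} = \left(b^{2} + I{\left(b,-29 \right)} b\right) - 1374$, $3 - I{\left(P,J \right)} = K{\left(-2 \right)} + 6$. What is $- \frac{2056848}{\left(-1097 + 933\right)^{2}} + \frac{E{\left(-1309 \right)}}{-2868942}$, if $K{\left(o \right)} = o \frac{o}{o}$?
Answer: $- \frac{190166055055}{2411345751} \approx -78.863$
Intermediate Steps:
$K{\left(o \right)} = o$ ($K{\left(o \right)} = o 1 = o$)
$I{\left(P,J \right)} = -1$ ($I{\left(P,J \right)} = 3 - \left(-2 + 6\right) = 3 - 4 = -1$)
$E{\left(b \right)} = -5496 - 4 b + 4 b^{2}$ ($E{\left(b \right)} = 4 \left(\left(b^{2} - b\right) - 1374\right) = 4 \left(-1374 + b^{2} - b\right) = -5496 - 4 b + 4 b^{2}$)
$- \frac{2056848}{\left(-1097 + 933\right)^{2}} + \frac{E{\left(-1309 \right)}}{-2868942} = - \frac{2056848}{\left(-1097 + 933\right)^{2}} + \frac{-5496 - -5236 + 4 \left(-1309\right)^{2}}{-2868942} = - \frac{2056848}{\left(-164\right)^{2}} + \left(-5496 + 5236 + 4 \cdot 1713481\right) \left(- \frac{1}{2868942}\right) = - \frac{2056848}{26896} + \left(-5496 + 5236 + 6853924\right) \left(- \frac{1}{2868942}\right) = \left(-2056848\right) \frac{1}{26896} + 6853664 \left(- \frac{1}{2868942}\right) = - \frac{128553}{1681} - \frac{3426832}{1434471} = - \frac{190166055055}{2411345751}$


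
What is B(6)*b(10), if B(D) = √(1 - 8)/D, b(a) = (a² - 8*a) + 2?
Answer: 11*I*√7/3 ≈ 9.7011*I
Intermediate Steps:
b(a) = 2 + a² - 8*a
B(D) = I*√7/D (B(D) = √(-7)/D = (I*√7)/D = I*√7/D)
B(6)*b(10) = (I*√7/6)*(2 + 10² - 8*10) = (I*√7*(⅙))*(2 + 100 - 80) = (I*√7/6)*22 = 11*I*√7/3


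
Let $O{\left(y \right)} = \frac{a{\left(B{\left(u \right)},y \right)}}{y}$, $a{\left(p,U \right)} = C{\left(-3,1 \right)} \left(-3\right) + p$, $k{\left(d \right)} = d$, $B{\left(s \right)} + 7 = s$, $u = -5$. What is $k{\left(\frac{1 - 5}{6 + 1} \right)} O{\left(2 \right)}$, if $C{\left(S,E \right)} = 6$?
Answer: $\frac{60}{7} \approx 8.5714$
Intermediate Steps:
$B{\left(s \right)} = -7 + s$
$a{\left(p,U \right)} = -18 + p$ ($a{\left(p,U \right)} = 6 \left(-3\right) + p = -18 + p$)
$O{\left(y \right)} = - \frac{30}{y}$ ($O{\left(y \right)} = \frac{-18 - 12}{y} = - \frac{30}{y}$)
$k{\left(\frac{1 - 5}{6 + 1} \right)} O{\left(2 \right)} = \frac{1 - 5}{6 + 1} \left(- \frac{30}{2}\right) = - \frac{4}{7} \left(\left(-30\right) \frac{1}{2}\right) = \left(-4\right) \frac{1}{7} \left(-15\right) = \left(- \frac{4}{7}\right) \left(-15\right) = \frac{60}{7}$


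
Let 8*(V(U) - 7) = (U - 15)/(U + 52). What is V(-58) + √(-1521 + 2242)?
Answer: 409/48 + √721 ≈ 35.372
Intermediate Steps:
V(U) = 7 + (-15 + U)/(8*(52 + U)) (V(U) = 7 + ((U - 15)/(U + 52))/8 = 7 + ((-15 + U)/(52 + U))/8 = 7 + (-15 + U)/(8*(52 + U)))
V(-58) + √(-1521 + 2242) = (2897 + 57*(-58))/(8*(52 - 58)) + √(-1521 + 2242) = (⅛)*(2897 - 3306)/(-6) + √721 = (⅛)*(-⅙)*(-409) + √721 = 409/48 + √721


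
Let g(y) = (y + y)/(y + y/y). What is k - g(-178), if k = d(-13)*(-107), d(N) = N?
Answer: 245851/177 ≈ 1389.0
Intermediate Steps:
k = 1391 (k = -13*(-107) = 1391)
g(y) = 2*y/(1 + y) (g(y) = (2*y)/(y + 1) = (2*y)/(1 + y) = 2*y/(1 + y))
k - g(-178) = 1391 - 2*(-178)/(1 - 178) = 1391 - 2*(-178)/(-177) = 1391 - 2*(-178)*(-1)/177 = 1391 - 1*356/177 = 1391 - 356/177 = 245851/177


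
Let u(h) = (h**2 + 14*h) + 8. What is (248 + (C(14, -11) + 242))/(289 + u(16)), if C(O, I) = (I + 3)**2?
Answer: 554/777 ≈ 0.71300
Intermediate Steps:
u(h) = 8 + h**2 + 14*h
C(O, I) = (3 + I)**2
(248 + (C(14, -11) + 242))/(289 + u(16)) = (248 + ((3 - 11)**2 + 242))/(289 + (8 + 16**2 + 14*16)) = (248 + ((-8)**2 + 242))/(289 + (8 + 256 + 224)) = (248 + (64 + 242))/(289 + 488) = (248 + 306)/777 = 554*(1/777) = 554/777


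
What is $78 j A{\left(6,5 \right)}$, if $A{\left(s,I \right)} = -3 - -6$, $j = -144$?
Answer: $-33696$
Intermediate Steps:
$A{\left(s,I \right)} = 3$ ($A{\left(s,I \right)} = -3 + 6 = 3$)
$78 j A{\left(6,5 \right)} = 78 \left(-144\right) 3 = \left(-11232\right) 3 = -33696$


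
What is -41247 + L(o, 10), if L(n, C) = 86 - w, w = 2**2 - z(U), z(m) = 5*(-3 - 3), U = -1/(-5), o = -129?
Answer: -41195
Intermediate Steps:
U = 1/5 (U = -1*(-1/5) = 1/5 ≈ 0.20000)
z(m) = -30 (z(m) = 5*(-6) = -30)
w = 34 (w = 2**2 - 1*(-30) = 4 + 30 = 34)
L(n, C) = 52 (L(n, C) = 86 - 1*34 = 86 - 34 = 52)
-41247 + L(o, 10) = -41247 + 52 = -41195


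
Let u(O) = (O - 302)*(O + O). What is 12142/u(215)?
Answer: -6071/18705 ≈ -0.32457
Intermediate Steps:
u(O) = 2*O*(-302 + O) (u(O) = (-302 + O)*(2*O) = 2*O*(-302 + O))
12142/u(215) = 12142/((2*215*(-302 + 215))) = 12142/((2*215*(-87))) = 12142/(-37410) = 12142*(-1/37410) = -6071/18705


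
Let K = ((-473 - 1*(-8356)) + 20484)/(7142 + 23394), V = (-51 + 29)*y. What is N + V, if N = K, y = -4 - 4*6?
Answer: 18838543/30536 ≈ 616.93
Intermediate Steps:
y = -28 (y = -4 - 24 = -28)
V = 616 (V = (-51 + 29)*(-28) = -22*(-28) = 616)
K = 28367/30536 (K = ((-473 + 8356) + 20484)/30536 = (7883 + 20484)*(1/30536) = 28367*(1/30536) = 28367/30536 ≈ 0.92897)
N = 28367/30536 ≈ 0.92897
N + V = 28367/30536 + 616 = 18838543/30536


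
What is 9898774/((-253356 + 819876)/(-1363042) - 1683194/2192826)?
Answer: -7396645891191103902/884135975417 ≈ -8.3660e+6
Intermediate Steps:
9898774/((-253356 + 819876)/(-1363042) - 1683194/2192826) = 9898774/(566520*(-1/1363042) - 1683194*1/2192826) = 9898774/(-283260/681521 - 841597/1096413) = 9898774/(-884135975417/747228484173) = 9898774*(-747228484173/884135975417) = -7396645891191103902/884135975417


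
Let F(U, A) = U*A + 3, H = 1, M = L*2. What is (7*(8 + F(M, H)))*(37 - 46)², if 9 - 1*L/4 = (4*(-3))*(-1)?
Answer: -7371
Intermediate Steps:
L = -12 (L = 36 - 4*4*(-3)*(-1) = 36 - (-48)*(-1) = 36 - 4*12 = 36 - 48 = -12)
M = -24 (M = -12*2 = -24)
F(U, A) = 3 + A*U (F(U, A) = A*U + 3 = 3 + A*U)
(7*(8 + F(M, H)))*(37 - 46)² = (7*(8 + (3 + 1*(-24))))*(37 - 46)² = (7*(8 + (3 - 24)))*(-9)² = (7*(8 - 21))*81 = (7*(-13))*81 = -91*81 = -7371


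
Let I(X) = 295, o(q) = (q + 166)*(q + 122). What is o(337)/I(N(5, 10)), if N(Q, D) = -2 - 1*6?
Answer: 230877/295 ≈ 782.63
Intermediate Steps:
N(Q, D) = -8 (N(Q, D) = -2 - 6 = -8)
o(q) = (122 + q)*(166 + q) (o(q) = (166 + q)*(122 + q) = (122 + q)*(166 + q))
o(337)/I(N(5, 10)) = (20252 + 337² + 288*337)/295 = (20252 + 113569 + 97056)*(1/295) = 230877*(1/295) = 230877/295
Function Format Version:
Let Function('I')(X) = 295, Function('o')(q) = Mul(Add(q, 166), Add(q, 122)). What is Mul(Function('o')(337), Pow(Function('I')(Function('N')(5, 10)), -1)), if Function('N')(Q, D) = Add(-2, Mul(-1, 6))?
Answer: Rational(230877, 295) ≈ 782.63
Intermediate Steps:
Function('N')(Q, D) = -8 (Function('N')(Q, D) = Add(-2, -6) = -8)
Function('o')(q) = Mul(Add(122, q), Add(166, q)) (Function('o')(q) = Mul(Add(166, q), Add(122, q)) = Mul(Add(122, q), Add(166, q)))
Mul(Function('o')(337), Pow(Function('I')(Function('N')(5, 10)), -1)) = Mul(Add(20252, Pow(337, 2), Mul(288, 337)), Pow(295, -1)) = Mul(Add(20252, 113569, 97056), Rational(1, 295)) = Mul(230877, Rational(1, 295)) = Rational(230877, 295)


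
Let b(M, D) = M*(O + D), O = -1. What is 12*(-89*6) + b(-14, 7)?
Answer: -6492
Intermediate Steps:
b(M, D) = M*(-1 + D)
12*(-89*6) + b(-14, 7) = 12*(-89*6) - 14*(-1 + 7) = 12*(-534) - 14*6 = -6408 - 84 = -6492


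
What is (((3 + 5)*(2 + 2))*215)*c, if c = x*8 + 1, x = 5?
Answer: 282080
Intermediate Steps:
c = 41 (c = 5*8 + 1 = 40 + 1 = 41)
(((3 + 5)*(2 + 2))*215)*c = (((3 + 5)*(2 + 2))*215)*41 = ((8*4)*215)*41 = (32*215)*41 = 6880*41 = 282080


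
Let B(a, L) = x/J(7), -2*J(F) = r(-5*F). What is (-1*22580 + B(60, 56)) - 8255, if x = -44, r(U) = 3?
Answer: -92417/3 ≈ -30806.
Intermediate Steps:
J(F) = -3/2 (J(F) = -½*3 = -3/2)
B(a, L) = 88/3 (B(a, L) = -44/(-3/2) = -44*(-⅔) = 88/3)
(-1*22580 + B(60, 56)) - 8255 = (-1*22580 + 88/3) - 8255 = (-22580 + 88/3) - 8255 = -67652/3 - 8255 = -92417/3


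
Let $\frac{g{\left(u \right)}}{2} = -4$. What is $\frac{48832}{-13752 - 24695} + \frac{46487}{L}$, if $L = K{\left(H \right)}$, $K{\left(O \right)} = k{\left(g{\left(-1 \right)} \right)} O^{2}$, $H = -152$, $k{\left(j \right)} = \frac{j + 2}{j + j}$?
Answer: $\frac{1364205241}{333104808} \approx 4.0954$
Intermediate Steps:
$g{\left(u \right)} = -8$ ($g{\left(u \right)} = 2 \left(-4\right) = -8$)
$k{\left(j \right)} = \frac{2 + j}{2 j}$
$K{\left(O \right)} = \frac{3 O^{2}}{8}$ ($K{\left(O \right)} = \frac{2 - 8}{2 \left(-8\right)} O^{2} = \frac{1}{2} \left(- \frac{1}{8}\right) \left(-6\right) O^{2} = \frac{3 O^{2}}{8}$)
$L = 8664$ ($L = \frac{3 \left(-152\right)^{2}}{8} = \frac{3}{8} \cdot 23104 = 8664$)
$\frac{48832}{-13752 - 24695} + \frac{46487}{L} = \frac{48832}{-13752 - 24695} + \frac{46487}{8664} = \frac{48832}{-38447} + 46487 \cdot \frac{1}{8664} = 48832 \left(- \frac{1}{38447}\right) + \frac{46487}{8664} = - \frac{48832}{38447} + \frac{46487}{8664} = \frac{1364205241}{333104808}$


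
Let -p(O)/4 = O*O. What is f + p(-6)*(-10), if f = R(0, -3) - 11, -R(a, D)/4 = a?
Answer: 1429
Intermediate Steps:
p(O) = -4*O² (p(O) = -4*O*O = -4*O²)
R(a, D) = -4*a
f = -11 (f = -4*0 - 11 = 0 - 11 = -11)
f + p(-6)*(-10) = -11 - 4*(-6)²*(-10) = -11 - 4*36*(-10) = -11 - 144*(-10) = -11 + 1440 = 1429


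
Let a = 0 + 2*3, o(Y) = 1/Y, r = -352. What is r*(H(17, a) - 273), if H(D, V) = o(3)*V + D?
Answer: 89408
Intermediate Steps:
a = 6 (a = 0 + 6 = 6)
H(D, V) = D + V/3 (H(D, V) = V/3 + D = D + V/3)
r*(H(17, a) - 273) = -352*((17 + (⅓)*6) - 273) = -352*((17 + 2) - 273) = -352*(19 - 273) = -352*(-254) = 89408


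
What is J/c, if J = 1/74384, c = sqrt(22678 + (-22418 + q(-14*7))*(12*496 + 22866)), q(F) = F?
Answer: -I*sqrt(648843410)/48263568209440 ≈ -5.2778e-10*I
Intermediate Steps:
c = I*sqrt(648843410) (c = sqrt(22678 + (-22418 - 14*7)*(12*496 + 22866)) = sqrt(22678 + (-22418 - 98)*(5952 + 22866)) = sqrt(22678 - 22516*28818) = sqrt(22678 - 648866088) = sqrt(-648843410) = I*sqrt(648843410) ≈ 25472.0*I)
J = 1/74384 ≈ 1.3444e-5
J/c = 1/(74384*((I*sqrt(648843410)))) = (-I*sqrt(648843410)/648843410)/74384 = -I*sqrt(648843410)/48263568209440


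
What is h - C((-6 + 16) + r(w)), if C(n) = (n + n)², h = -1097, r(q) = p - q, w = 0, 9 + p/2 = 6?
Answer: -1161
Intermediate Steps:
p = -6 (p = -18 + 2*6 = -18 + 12 = -6)
r(q) = -6 - q
C(n) = 4*n² (C(n) = (2*n)² = 4*n²)
h - C((-6 + 16) + r(w)) = -1097 - 4*((-6 + 16) + (-6 - 1*0))² = -1097 - 4*(10 + (-6 + 0))² = -1097 - 4*(10 - 6)² = -1097 - 4*4² = -1097 - 4*16 = -1097 - 1*64 = -1097 - 64 = -1161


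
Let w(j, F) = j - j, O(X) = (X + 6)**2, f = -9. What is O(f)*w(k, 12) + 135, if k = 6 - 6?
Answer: 135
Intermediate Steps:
O(X) = (6 + X)**2
k = 0
w(j, F) = 0
O(f)*w(k, 12) + 135 = (6 - 9)**2*0 + 135 = (-3)**2*0 + 135 = 9*0 + 135 = 0 + 135 = 135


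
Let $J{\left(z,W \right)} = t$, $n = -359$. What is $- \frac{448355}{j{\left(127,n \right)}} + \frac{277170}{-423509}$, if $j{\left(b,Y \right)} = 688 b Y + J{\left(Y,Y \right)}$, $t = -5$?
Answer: $- \frac{8504383133435}{13284625653401} \approx -0.64017$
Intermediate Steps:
$J{\left(z,W \right)} = -5$
$j{\left(b,Y \right)} = -5 + 688 Y b$ ($j{\left(b,Y \right)} = 688 b Y - 5 = 688 Y b - 5 = -5 + 688 Y b$)
$- \frac{448355}{j{\left(127,n \right)}} + \frac{277170}{-423509} = - \frac{448355}{-5 + 688 \left(-359\right) 127} + \frac{277170}{-423509} = - \frac{448355}{-5 - 31367984} + 277170 \left(- \frac{1}{423509}\right) = - \frac{448355}{-31367989} - \frac{277170}{423509} = \left(-448355\right) \left(- \frac{1}{31367989}\right) - \frac{277170}{423509} = \frac{448355}{31367989} - \frac{277170}{423509} = - \frac{8504383133435}{13284625653401}$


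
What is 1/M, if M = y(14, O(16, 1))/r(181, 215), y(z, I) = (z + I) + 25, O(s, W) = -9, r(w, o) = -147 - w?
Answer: -164/15 ≈ -10.933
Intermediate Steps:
y(z, I) = 25 + I + z (y(z, I) = (I + z) + 25 = 25 + I + z)
M = -15/164 (M = (25 - 9 + 14)/(-147 - 1*181) = 30/(-147 - 181) = 30/(-328) = 30*(-1/328) = -15/164 ≈ -0.091463)
1/M = 1/(-15/164) = -164/15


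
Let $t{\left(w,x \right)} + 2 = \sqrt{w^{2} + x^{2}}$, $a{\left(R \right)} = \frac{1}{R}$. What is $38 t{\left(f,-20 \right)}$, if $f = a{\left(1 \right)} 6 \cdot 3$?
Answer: $-76 + 76 \sqrt{181} \approx 946.48$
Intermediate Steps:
$f = 18$ ($f = 1^{-1} \cdot 6 \cdot 3 = 1 \cdot 6 \cdot 3 = 6 \cdot 3 = 18$)
$t{\left(w,x \right)} = -2 + \sqrt{w^{2} + x^{2}}$
$38 t{\left(f,-20 \right)} = 38 \left(-2 + \sqrt{18^{2} + \left(-20\right)^{2}}\right) = 38 \left(-2 + \sqrt{324 + 400}\right) = 38 \left(-2 + \sqrt{724}\right) = 38 \left(-2 + 2 \sqrt{181}\right) = -76 + 76 \sqrt{181}$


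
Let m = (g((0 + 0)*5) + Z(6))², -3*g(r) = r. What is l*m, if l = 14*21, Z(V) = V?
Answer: 10584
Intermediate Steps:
g(r) = -r/3
l = 294
m = 36 (m = (-(0 + 0)*5/3 + 6)² = (-0*5 + 6)² = (-⅓*0 + 6)² = (0 + 6)² = 6² = 36)
l*m = 294*36 = 10584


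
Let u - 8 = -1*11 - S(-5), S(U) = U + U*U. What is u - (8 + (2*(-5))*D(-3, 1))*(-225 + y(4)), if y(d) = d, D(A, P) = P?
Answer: -465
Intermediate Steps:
S(U) = U + U**2
u = -23 (u = 8 + (-1*11 - (-5)*(1 - 5)) = 8 + (-11 - (-5)*(-4)) = 8 + (-11 - 1*20) = 8 + (-11 - 20) = 8 - 31 = -23)
u - (8 + (2*(-5))*D(-3, 1))*(-225 + y(4)) = -23 - (8 + (2*(-5))*1)*(-225 + 4) = -23 - (8 - 10*1)*(-221) = -23 - (8 - 10)*(-221) = -23 - (-2)*(-221) = -23 - 1*442 = -23 - 442 = -465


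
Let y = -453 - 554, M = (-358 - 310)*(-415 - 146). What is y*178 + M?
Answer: 195502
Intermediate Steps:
M = 374748 (M = -668*(-561) = 374748)
y = -1007
y*178 + M = -1007*178 + 374748 = -179246 + 374748 = 195502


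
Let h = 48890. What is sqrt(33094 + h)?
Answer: 8*sqrt(1281) ≈ 286.33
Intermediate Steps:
sqrt(33094 + h) = sqrt(33094 + 48890) = sqrt(81984) = 8*sqrt(1281)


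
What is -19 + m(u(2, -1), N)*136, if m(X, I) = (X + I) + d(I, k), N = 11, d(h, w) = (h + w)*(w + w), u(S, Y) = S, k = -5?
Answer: -6411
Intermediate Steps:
d(h, w) = 2*w*(h + w) (d(h, w) = (h + w)*(2*w) = 2*w*(h + w))
m(X, I) = 50 + X - 9*I (m(X, I) = (X + I) + 2*(-5)*(I - 5) = (I + X) + 2*(-5)*(-5 + I) = (I + X) + (50 - 10*I) = 50 + X - 9*I)
-19 + m(u(2, -1), N)*136 = -19 + (50 + 2 - 9*11)*136 = -19 + (50 + 2 - 99)*136 = -19 - 47*136 = -19 - 6392 = -6411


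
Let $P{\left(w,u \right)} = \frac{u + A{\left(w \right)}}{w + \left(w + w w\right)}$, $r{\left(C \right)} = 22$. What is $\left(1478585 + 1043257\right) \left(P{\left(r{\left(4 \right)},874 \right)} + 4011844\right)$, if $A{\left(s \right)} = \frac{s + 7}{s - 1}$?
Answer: $\frac{18696661141909085}{1848} \approx 1.0117 \cdot 10^{13}$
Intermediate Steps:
$A{\left(s \right)} = \frac{7 + s}{-1 + s}$
$P{\left(w,u \right)} = \frac{u + \frac{7 + w}{-1 + w}}{w^{2} + 2 w}$ ($P{\left(w,u \right)} = \frac{u + \frac{7 + w}{-1 + w}}{w + \left(w + w w\right)} = \frac{u + \frac{7 + w}{-1 + w}}{w + \left(w + w^{2}\right)} = \frac{u + \frac{7 + w}{-1 + w}}{w^{2} + 2 w}$)
$\left(1478585 + 1043257\right) \left(P{\left(r{\left(4 \right)},874 \right)} + 4011844\right) = \left(1478585 + 1043257\right) \left(\frac{7 + 22 + 874 \left(-1 + 22\right)}{22 \left(-1 + 22\right) \left(2 + 22\right)} + 4011844\right) = 2521842 \left(\frac{7 + 22 + 874 \cdot 21}{22 \cdot 21 \cdot 24} + 4011844\right) = 2521842 \left(\frac{1}{22} \cdot \frac{1}{21} \cdot \frac{1}{24} \left(7 + 22 + 18354\right) + 4011844\right) = 2521842 \left(\frac{1}{22} \cdot \frac{1}{21} \cdot \frac{1}{24} \cdot 18383 + 4011844\right) = 2521842 \left(\frac{18383}{11088} + 4011844\right) = 2521842 \cdot \frac{44483344655}{11088} = \frac{18696661141909085}{1848}$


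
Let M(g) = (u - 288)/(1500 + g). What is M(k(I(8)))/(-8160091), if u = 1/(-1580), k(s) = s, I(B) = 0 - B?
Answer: 455041/19236272119760 ≈ 2.3655e-8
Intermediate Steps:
I(B) = -B
u = -1/1580 ≈ -0.00063291
M(g) = -455041/(1580*(1500 + g)) (M(g) = (-1/1580 - 288)/(1500 + g) = -455041/(1580*(1500 + g)))
M(k(I(8)))/(-8160091) = -455041/(2370000 + 1580*(-1*8))/(-8160091) = -455041/(2370000 + 1580*(-8))*(-1/8160091) = -455041/(2370000 - 12640)*(-1/8160091) = -455041/2357360*(-1/8160091) = 455041/19236272119760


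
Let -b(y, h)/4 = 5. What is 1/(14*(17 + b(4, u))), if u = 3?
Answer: -1/42 ≈ -0.023810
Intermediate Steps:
b(y, h) = -20 (b(y, h) = -4*5 = -20)
1/(14*(17 + b(4, u))) = 1/(14*(17 - 20)) = 1/(14*(-3)) = 1/(-42) = -1/42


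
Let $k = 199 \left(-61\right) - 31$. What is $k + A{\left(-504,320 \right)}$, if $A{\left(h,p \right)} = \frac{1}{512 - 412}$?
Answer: $- \frac{1216999}{100} \approx -12170.0$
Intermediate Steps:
$A{\left(h,p \right)} = \frac{1}{100}$
$k = -12170$ ($k = -12139 - 31 = -12170$)
$k + A{\left(-504,320 \right)} = -12170 + \frac{1}{100} = - \frac{1216999}{100}$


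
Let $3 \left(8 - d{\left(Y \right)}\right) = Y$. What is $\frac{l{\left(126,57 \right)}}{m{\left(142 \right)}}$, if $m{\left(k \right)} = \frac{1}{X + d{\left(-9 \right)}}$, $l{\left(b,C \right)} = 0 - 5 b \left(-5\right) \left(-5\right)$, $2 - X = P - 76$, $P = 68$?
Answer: $0$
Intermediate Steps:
$d{\left(Y \right)} = 8 - \frac{Y}{3}$
$X = 10$ ($X = 2 - \left(68 - 76\right) = 2 - -8 = 2 + 8 = 10$)
$l{\left(b,C \right)} = 0$ ($l{\left(b,C \right)} = 0 \cdot 25 b \left(-5\right) = 0 \left(-5\right) = 0$)
$m{\left(k \right)} = \frac{1}{21}$ ($m{\left(k \right)} = \frac{1}{10 + \left(8 - -3\right)} = \frac{1}{10 + \left(8 + 3\right)} = \frac{1}{10 + 11} = \frac{1}{21}$)
$\frac{l{\left(126,57 \right)}}{m{\left(142 \right)}} = 0 \frac{1}{\frac{1}{21}} = 0 \cdot 21 = 0$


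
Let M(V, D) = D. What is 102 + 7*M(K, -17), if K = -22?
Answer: -17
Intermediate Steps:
102 + 7*M(K, -17) = 102 + 7*(-17) = 102 - 119 = -17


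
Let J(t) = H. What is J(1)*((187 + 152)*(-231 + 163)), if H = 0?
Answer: 0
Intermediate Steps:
J(t) = 0
J(1)*((187 + 152)*(-231 + 163)) = 0*((187 + 152)*(-231 + 163)) = 0*(339*(-68)) = 0*(-23052) = 0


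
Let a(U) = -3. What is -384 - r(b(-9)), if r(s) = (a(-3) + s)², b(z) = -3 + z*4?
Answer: -2148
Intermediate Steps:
b(z) = -3 + 4*z
r(s) = (-3 + s)²
-384 - r(b(-9)) = -384 - (-3 + (-3 + 4*(-9)))² = -384 - (-3 + (-3 - 36))² = -384 - (-3 - 39)² = -384 - 1*(-42)² = -384 - 1*1764 = -384 - 1764 = -2148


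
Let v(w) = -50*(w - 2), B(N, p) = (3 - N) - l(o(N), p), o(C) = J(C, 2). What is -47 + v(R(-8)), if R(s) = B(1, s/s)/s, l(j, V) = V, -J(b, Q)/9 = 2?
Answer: 237/4 ≈ 59.250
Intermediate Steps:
J(b, Q) = -18 (J(b, Q) = -9*2 = -18)
o(C) = -18
B(N, p) = 3 - N - p (B(N, p) = (3 - N) - p = 3 - N - p)
R(s) = 1/s (R(s) = (3 - 1*1 - s/s)/s = (3 - 1 - 1*1)/s = (3 - 1 - 1)/s = 1/s)
v(w) = 100 - 50*w (v(w) = -50*(-2 + w) = 100 - 50*w)
-47 + v(R(-8)) = -47 + (100 - 50/(-8)) = -47 + (100 - 50*(-⅛)) = -47 + (100 + 25/4) = -47 + 425/4 = 237/4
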